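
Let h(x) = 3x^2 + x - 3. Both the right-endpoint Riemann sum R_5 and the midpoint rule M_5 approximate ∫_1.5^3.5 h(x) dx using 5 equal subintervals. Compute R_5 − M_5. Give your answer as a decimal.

R_5 = 45.06.
M_5 = 38.42.
R_5 − M_5 = 6.64.

6.64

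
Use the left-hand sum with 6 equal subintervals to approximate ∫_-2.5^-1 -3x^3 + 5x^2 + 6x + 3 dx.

Δx = (-1 − (-2.5))/6 = 0.25.
Left endpoints: -2.5, -2.25, -2, -1.75, -1.5, -1.25.
f(-2.5) = 66.125, f(-2.25) = 48.984375, f(-2) = 35, f(-1.75) = 23.890625, f(-1.5) = 15.375, f(-1.25) = 9.171875.
Sum = Δx · [f(-2.5) + f(-2.25) + f(-2) + ...].
Sum = 49.63671875.

49.63671875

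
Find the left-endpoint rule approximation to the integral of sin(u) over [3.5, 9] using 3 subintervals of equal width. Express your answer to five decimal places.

-0.71713

Δu = (9 − 3.5)/3 = 11/6.
Left endpoints: 3.5, 16/3, 43/6.
f(3.5) ≈ -0.35078, f(16/3) ≈ -0.81333, f(43/6) ≈ 0.77295.
Sum = Δu · [f(3.5) + f(16/3) + f(43/6)].
Sum ≈ -0.71713.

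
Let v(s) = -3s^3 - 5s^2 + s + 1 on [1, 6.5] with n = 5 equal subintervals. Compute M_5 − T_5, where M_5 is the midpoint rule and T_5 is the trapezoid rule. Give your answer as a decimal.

64.4703125

M_5 = -1746.4734375.
T_5 = -1810.94375.
M_5 − T_5 = 64.4703125.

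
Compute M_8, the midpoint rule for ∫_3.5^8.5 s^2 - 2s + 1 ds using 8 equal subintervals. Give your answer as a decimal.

135.25390625

Δs = (8.5 − 3.5)/8 = 0.625.
Midpoints: 3.8125, 4.4375, 5.0625, 5.6875, 6.3125, 6.9375, 7.5625, 8.1875.
f(3.8125) = 7.91015625, f(4.4375) = 11.81640625, f(5.0625) = 16.50390625, f(5.6875) = 21.97265625, f(6.3125) = 28.22265625, f(6.9375) = 35.25390625, f(7.5625) = 43.06640625, f(8.1875) = 51.66015625.
Sum = Δs · [f(3.8125) + f(4.4375) + f(5.0625) + ...].
Sum = 135.25390625.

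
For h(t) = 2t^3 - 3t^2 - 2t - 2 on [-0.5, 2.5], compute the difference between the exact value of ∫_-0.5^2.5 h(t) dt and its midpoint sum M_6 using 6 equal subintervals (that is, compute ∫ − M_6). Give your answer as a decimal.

0.1875

Exact integral: ∫_-0.5^2.5 h(t) dt = -8.25.
M_6 = -8.4375.
Error = -8.25 − (-8.4375) = 0.1875.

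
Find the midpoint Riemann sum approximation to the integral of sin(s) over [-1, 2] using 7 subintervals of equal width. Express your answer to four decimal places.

Δs = (2 − (-1))/7 = 3/7.
Midpoints: -11/14, -5/14, 1/14, 0.5, 13/14, 19/14, 25/14.
f(-11/14) ≈ -0.7073, f(-5/14) ≈ -0.3496, f(1/14) ≈ 0.0714, f(0.5) ≈ 0.4794, f(13/14) ≈ 0.8008, f(19/14) ≈ 0.9773, f(25/14) ≈ 0.9770.
Sum = Δs · [f(-11/14) + f(-5/14) + f(1/14) + ...].
Sum ≈ 0.9638.

0.9638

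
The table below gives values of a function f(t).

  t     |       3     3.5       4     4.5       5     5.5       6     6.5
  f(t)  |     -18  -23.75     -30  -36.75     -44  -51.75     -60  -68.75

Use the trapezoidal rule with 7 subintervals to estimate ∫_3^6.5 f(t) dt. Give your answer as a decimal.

Δt = 0.5.
T_7 = (0.5/2)·[(-18) + 2·(-23.75) + 2·(-30) + 2·(-36.75) + 2·(-44) + 2·(-51.75) + 2·(-60) + (-68.75)] = -144.8125.

-144.8125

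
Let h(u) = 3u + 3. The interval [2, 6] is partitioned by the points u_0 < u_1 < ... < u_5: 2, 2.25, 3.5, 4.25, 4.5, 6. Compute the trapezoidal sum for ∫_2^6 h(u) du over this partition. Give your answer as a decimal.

60

Subinterval widths: 0.25, 1.25, 0.75, 0.25, 1.5.
h(2) = 9, h(2.25) = 9.75, h(3.5) = 13.5, h(4.25) = 15.75, h(4.5) = 16.5, h(6) = 21.
On each subinterval the trapezoid contributes (Δu_i/2)·[h(u_{i-1}) + h(u_i)].
Sum = 60.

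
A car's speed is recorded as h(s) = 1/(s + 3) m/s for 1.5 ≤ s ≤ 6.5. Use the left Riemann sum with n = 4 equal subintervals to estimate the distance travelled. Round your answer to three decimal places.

0.825

Δs = (6.5 − 1.5)/4 = 1.25.
Left endpoints: 1.5, 2.75, 4, 5.25.
h(1.5) = 2/9, h(2.75) = 4/23, h(4) = 1/7, h(5.25) = 4/33.
Sum = Δs · [h(1.5) + h(2.75) + h(4) + h(5.25)].
Sum ≈ 0.825.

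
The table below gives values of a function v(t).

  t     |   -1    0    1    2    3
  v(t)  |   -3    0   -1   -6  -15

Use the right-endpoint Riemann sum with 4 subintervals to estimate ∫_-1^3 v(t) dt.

-22

Δt = 1.
Sum = 1·[0 + (-1) + (-6) + (-15)] = -22.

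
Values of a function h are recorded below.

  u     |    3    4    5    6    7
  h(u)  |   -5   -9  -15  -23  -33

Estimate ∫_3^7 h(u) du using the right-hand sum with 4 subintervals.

Δu = 1.
Sum = 1·[(-9) + (-15) + (-23) + (-33)] = -80.

-80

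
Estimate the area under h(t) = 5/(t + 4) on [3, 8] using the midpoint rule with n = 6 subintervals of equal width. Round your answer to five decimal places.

Δt = (8 − 3)/6 = 5/6.
Midpoints: 41/12, 4.25, 61/12, 71/12, 6.75, 91/12.
h(41/12) = 60/89, h(4.25) = 20/33, h(61/12) = 60/109, h(71/12) = 60/119, h(6.75) = 20/43, h(91/12) = 60/139.
Sum = Δt · [h(41/12) + h(4.25) + h(61/12) + ...].
Sum ≈ 2.69304.

2.69304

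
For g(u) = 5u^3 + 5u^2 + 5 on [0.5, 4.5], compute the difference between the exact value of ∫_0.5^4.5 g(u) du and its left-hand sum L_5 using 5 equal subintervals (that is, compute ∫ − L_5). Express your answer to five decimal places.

Exact integral: ∫_0.5^4.5 g(u) du ≈ 684.1666667.
L_5 = 480.3.
Error ≈ 684.1666667 − 480.3 ≈ 203.86667.

203.86667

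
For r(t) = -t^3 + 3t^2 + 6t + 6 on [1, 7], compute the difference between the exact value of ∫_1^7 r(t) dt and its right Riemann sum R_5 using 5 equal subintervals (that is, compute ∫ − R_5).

110.16

Exact integral: ∫_1^7 r(t) dt = -78.
R_5 = -188.16.
Error = -78 − (-188.16) = 110.16.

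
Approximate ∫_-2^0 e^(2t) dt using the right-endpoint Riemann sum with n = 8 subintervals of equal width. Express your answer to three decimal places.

Δt = (0 − (-2))/8 = 0.25.
Right endpoints: -1.75, -1.5, -1.25, -1, -0.75, -0.5, -0.25, 0.
f(-1.75) ≈ 0.030, f(-1.5) ≈ 0.050, f(-1.25) ≈ 0.082, f(-1) ≈ 0.135, f(-0.75) ≈ 0.223, f(-0.5) ≈ 0.368, f(-0.25) ≈ 0.607, f(0) ≈ 1.000.
Sum = Δt · [f(-1.75) + f(-1.5) + f(-1.25) + ...].
Sum ≈ 0.624.

0.624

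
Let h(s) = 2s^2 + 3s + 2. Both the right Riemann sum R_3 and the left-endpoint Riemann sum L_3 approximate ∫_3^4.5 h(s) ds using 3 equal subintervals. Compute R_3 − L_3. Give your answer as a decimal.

R_3 = 69.5.
L_3 = 56.
R_3 − L_3 = 13.5.

13.5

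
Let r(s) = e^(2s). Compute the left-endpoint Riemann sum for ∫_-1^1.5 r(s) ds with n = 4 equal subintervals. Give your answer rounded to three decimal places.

Δs = (1.5 − (-1))/4 = 0.625.
Left endpoints: -1, -0.375, 0.25, 0.875.
r(-1) ≈ 0.135, r(-0.375) ≈ 0.472, r(0.25) ≈ 1.649, r(0.875) ≈ 5.755.
Sum = Δs · [r(-1) + r(-0.375) + r(0.25) + r(0.875)].
Sum ≈ 5.007.

5.007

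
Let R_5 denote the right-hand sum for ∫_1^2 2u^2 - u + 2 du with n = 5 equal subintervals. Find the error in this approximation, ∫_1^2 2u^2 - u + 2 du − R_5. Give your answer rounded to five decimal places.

Exact integral: ∫_1^2 f(u) du ≈ 5.1666667.
R_5 = 5.68.
Error ≈ 5.1666667 − 5.68 ≈ -0.51333.

-0.51333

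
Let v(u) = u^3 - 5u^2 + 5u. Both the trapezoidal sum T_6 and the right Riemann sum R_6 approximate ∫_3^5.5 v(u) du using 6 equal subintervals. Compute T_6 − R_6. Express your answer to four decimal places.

T_6 ≈ 29.909578.
R_6 ≈ 39.414786.
T_6 − R_6 ≈ -9.5052.

-9.5052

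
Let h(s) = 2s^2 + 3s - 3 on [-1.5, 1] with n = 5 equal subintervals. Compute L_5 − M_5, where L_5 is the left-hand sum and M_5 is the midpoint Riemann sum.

L_5 = -7.5.
M_5 = -6.5625.
L_5 − M_5 = -0.9375.

-0.9375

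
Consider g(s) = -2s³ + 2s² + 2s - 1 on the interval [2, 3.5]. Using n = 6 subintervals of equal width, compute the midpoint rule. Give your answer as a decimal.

-36.91796875

Δs = (3.5 − 2)/6 = 0.25.
Midpoints: 2.125, 2.375, 2.625, 2.875, 3.125, 3.375.
g(2.125) = -6.91015625, g(2.375) = -11.76171875, g(2.625) = -18.14453125, g(2.875) = -26.24609375, g(3.125) = -36.25390625, g(3.375) = -48.35546875.
Sum = Δs · [g(2.125) + g(2.375) + g(2.625) + ...].
Sum = -36.91796875.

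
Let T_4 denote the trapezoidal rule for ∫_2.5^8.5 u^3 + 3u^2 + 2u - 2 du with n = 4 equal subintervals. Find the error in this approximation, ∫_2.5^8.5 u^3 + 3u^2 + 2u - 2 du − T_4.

-43.875

Exact integral: ∫_2.5^8.5 f(u) du = 1947.75.
T_4 = 1991.625.
Error = 1947.75 − 1991.625 = -43.875.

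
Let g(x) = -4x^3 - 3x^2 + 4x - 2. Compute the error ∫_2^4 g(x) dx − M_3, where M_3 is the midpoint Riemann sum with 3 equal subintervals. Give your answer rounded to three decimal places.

-2.889

Exact integral: ∫_2^4 g(x) dx = -276.
M_3 ≈ -273.11111.
Error ≈ -276 − (-273.11111) ≈ -2.889.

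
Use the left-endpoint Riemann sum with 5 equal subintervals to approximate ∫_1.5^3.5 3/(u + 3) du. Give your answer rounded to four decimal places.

Δu = (3.5 − 1.5)/5 = 0.4.
Left endpoints: 1.5, 1.9, 2.3, 2.7, 3.1.
f(1.5) = 2/3, f(1.9) = 30/49, f(2.3) = 30/53, f(2.7) = 10/19, f(3.1) = 30/61.
Sum = Δu · [f(1.5) + f(1.9) + f(2.3) + f(2.7) + f(3.1)].
Sum ≈ 1.1452.

1.1452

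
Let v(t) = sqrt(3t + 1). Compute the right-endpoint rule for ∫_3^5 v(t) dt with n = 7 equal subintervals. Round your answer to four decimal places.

Δt = (5 − 3)/7 = 2/7.
Right endpoints: 23/7, 25/7, 27/7, 29/7, 31/7, 33/7, 5.
v(23/7) ≈ 3.2950, v(25/7) ≈ 3.4226, v(27/7) ≈ 3.5456, v(29/7) ≈ 3.6645, v(31/7) ≈ 3.7796, v(33/7) ≈ 3.8914, v(5) ≈ 4.0000.
Sum = Δt · [v(23/7) + v(25/7) + v(27/7) + ...].
Sum ≈ 7.3139.

7.3139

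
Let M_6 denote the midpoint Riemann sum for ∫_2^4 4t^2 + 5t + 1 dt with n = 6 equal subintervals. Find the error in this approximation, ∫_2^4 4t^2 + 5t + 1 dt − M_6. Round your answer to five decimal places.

Exact integral: ∫_2^4 f(t) dt ≈ 106.6666667.
M_6 ≈ 106.5925926.
Error ≈ 106.6666667 − 106.5925926 ≈ 0.07407.

0.07407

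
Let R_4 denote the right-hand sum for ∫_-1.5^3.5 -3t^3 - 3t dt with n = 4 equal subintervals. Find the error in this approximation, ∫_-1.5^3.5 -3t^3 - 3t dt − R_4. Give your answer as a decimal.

107.8125

Exact integral: ∫_-1.5^3.5 f(t) dt = -123.75.
R_4 = -231.5625.
Error = -123.75 − (-231.5625) = 107.8125.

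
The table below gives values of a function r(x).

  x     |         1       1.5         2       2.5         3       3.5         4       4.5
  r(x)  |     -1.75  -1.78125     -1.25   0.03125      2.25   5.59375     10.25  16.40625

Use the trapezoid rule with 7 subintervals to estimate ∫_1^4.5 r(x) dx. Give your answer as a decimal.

11.2109375

Δx = 0.5.
T_7 = (0.5/2)·[(-1.75) + 2·(-1.78125) + 2·(-1.25) + 2·0.03125 + 2·2.25 + 2·5.59375 + 2·10.25 + 16.40625] = 11.2109375.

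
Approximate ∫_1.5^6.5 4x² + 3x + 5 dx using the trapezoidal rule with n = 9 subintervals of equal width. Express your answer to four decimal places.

Δx = (6.5 − 1.5)/9 = 5/9.
f(1.5) = 18.5, f(37/18) = 4547/162, f(47/18) = 6497/162, f(19/6) = 983/18, f(67/18) = 11597/162, f(77/18) = 14747/162, f(29/6) = 2033/18, f(97/18) = 22247/162, f(107/18) = 26597/162, f(6.5) = 193.5.
T_9 = (Δx/2)·[f(x_0) + 2f(x_1) + ... + 2f(x_{8}) + f(x_9)].
Sum ≈ 447.6955.

447.6955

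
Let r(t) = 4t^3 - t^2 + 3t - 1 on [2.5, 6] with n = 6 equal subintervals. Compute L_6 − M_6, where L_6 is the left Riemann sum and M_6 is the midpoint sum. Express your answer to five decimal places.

-213.26910

L_6 ≈ 1013.0393519.
M_6 ≈ 1226.3084491.
L_6 − M_6 ≈ -213.26910.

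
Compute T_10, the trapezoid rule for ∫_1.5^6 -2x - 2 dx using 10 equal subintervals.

-42.75

Δx = (6 − 1.5)/10 = 0.45.
f(1.5) = -5, f(1.95) = -5.9, f(2.4) = -6.8, f(2.85) = -7.7, f(3.3) = -8.6, f(3.75) = -9.5, f(4.2) = -10.4, f(4.65) = -11.3, f(5.1) = -12.2, f(5.55) = -13.1, f(6) = -14.
T_10 = (Δx/2)·[f(x_0) + 2f(x_1) + ... + 2f(x_{9}) + f(x_10)].
Sum = -42.75.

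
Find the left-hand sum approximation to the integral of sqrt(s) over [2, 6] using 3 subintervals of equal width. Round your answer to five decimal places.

Δs = (6 − 2)/3 = 4/3.
Left endpoints: 2, 10/3, 14/3.
f(2) ≈ 1.41421, f(10/3) ≈ 1.82574, f(14/3) ≈ 2.16025.
Sum = Δs · [f(2) + f(10/3) + f(14/3)].
Sum ≈ 7.20027.

7.20027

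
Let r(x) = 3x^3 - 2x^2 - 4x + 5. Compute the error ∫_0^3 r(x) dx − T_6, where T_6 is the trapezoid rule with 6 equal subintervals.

Exact integral: ∫_0^3 r(x) dx = 39.75.
T_6 = 41.1875.
Error = 39.75 − 41.1875 = -1.4375.

-1.4375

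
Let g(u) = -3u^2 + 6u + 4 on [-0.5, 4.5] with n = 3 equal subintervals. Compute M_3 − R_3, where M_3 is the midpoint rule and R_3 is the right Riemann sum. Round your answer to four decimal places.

35.4167

M_3 ≈ -7.777778.
R_3 ≈ -43.194444.
M_3 − R_3 ≈ 35.4167.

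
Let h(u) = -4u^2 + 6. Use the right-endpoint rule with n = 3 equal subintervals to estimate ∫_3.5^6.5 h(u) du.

Δu = (6.5 − 3.5)/3 = 1.
Right endpoints: 4.5, 5.5, 6.5.
h(4.5) = -75, h(5.5) = -115, h(6.5) = -163.
Sum = Δu · [h(4.5) + h(5.5) + h(6.5)].
Sum = -353.

-353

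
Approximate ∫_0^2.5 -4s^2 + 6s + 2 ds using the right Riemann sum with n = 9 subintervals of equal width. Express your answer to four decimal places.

1.3992

Δs = (2.5 − 0)/9 = 5/18.
Right endpoints: 5/18, 5/9, 5/6, 10/9, 25/18, 5/3, 35/18, 20/9, 2.5.
f(5/18) = 272/81, f(5/9) = 332/81, f(5/6) = 38/9, f(10/9) = 302/81, f(25/18) = 212/81, f(5/3) = 8/9, f(35/18) = -118/81, f(20/9) = -358/81, f(2.5) = -8.
Sum = Δs · [f(5/18) + f(5/9) + f(5/6) + ...].
Sum ≈ 1.3992.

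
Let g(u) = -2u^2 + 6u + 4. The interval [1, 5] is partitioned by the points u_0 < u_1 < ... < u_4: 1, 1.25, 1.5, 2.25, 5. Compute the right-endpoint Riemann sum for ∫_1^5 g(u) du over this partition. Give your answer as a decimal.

Subinterval widths: 0.25, 0.25, 0.75, 2.75.
Right endpoints: 1.25, 1.5, 2.25, 5.
g(1.25) = 8.375, g(1.5) = 8.5, g(2.25) = 7.375, g(5) = -16.
Sum = Σ Δu_i · g(u_i).
Sum = -34.25.

-34.25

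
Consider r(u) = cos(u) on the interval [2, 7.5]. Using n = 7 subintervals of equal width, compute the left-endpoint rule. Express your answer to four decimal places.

Δu = (7.5 − 2)/7 = 11/14.
Left endpoints: 2, 39/14, 25/7, 61/14, 36/7, 83/14, 47/7.
r(2) ≈ -0.4161, r(39/14) ≈ -0.9373, r(25/7) ≈ -0.9090, r(61/14) ≈ -0.3478, r(36/7) ≈ 0.4173, r(83/14) ≈ 0.9378, r(47/7) ≈ 0.9085.
Sum = Δu · [r(2) + r(39/14) + r(25/7) + ...].
Sum ≈ -0.2725.

-0.2725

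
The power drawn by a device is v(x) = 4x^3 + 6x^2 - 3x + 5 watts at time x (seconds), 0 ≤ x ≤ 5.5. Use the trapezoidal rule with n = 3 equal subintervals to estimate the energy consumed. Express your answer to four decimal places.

Δx = (5.5 − 0)/3 = 11/6.
v(0) = 5, v(11/6) = 2393/54, v(11/3) = 7340/27, v(5.5) = 835.5.
T_3 = (Δx/2)·[v(x_0) + 2v(x_1) + 2v(x_2) + v(x_3)].
Sum ≈ 1350.0972.

1350.0972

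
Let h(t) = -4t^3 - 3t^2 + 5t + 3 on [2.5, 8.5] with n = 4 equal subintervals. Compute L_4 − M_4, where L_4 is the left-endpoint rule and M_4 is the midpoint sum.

L_4 = -3830.25.
M_4 = -5518.875.
L_4 − M_4 = 1688.625.

1688.625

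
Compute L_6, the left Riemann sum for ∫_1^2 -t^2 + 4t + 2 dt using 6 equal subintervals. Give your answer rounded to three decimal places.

5.579

Δt = (2 − 1)/6 = 1/6.
Left endpoints: 1, 7/6, 4/3, 1.5, 5/3, 11/6.
f(1) = 5, f(7/6) = 191/36, f(4/3) = 50/9, f(1.5) = 5.75, f(5/3) = 53/9, f(11/6) = 215/36.
Sum = Δt · [f(1) + f(7/6) + f(4/3) + ...].
Sum ≈ 5.579.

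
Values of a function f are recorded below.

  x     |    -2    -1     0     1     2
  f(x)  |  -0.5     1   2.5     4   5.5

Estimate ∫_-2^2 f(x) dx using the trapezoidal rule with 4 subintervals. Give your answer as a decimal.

Δx = 1.
T_4 = (1/2)·[(-0.5) + 2·1 + 2·2.5 + 2·4 + 5.5] = 10.

10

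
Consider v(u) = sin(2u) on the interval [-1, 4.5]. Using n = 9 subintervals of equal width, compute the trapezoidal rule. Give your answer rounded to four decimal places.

Δu = (4.5 − (-1))/9 = 11/18.
v(-1) ≈ -0.9093, v(-7/18) ≈ -0.7017, v(2/9) ≈ 0.4300, v(5/6) ≈ 0.9954, v(13/9) ≈ 0.2500, v(37/18) ≈ -0.8246, v(8/3) ≈ -0.8133, v(59/18) ≈ 0.2690, v(35/9) ≈ 0.9971, v(4.5) ≈ 0.4121.
T_9 = (Δu/2)·[v(u_0) + 2v(u_1) + ... + 2v(u_{8}) + v(u_9)].
Sum ≈ 0.2159.

0.2159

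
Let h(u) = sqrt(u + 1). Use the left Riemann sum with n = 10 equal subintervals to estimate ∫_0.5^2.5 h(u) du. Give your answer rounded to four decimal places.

Δu = (2.5 − 0.5)/10 = 0.2.
Left endpoints: 0.5, 0.7, 0.9, 1.1, 1.3, 1.5, 1.7, 1.9, 2.1, 2.3.
h(0.5) ≈ 1.2247, h(0.7) ≈ 1.3038, h(0.9) ≈ 1.3784, h(1.1) ≈ 1.4491, h(1.3) ≈ 1.5166, h(1.5) ≈ 1.5811, h(1.7) ≈ 1.6432, h(1.9) ≈ 1.7029, h(2.1) ≈ 1.7607, h(2.3) ≈ 1.8166.
Sum = Δu · [h(0.5) + h(0.7) + h(0.9) + ...].
Sum ≈ 3.0754.

3.0754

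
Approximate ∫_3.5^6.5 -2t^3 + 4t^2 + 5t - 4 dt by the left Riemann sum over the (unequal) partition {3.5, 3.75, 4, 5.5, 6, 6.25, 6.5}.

-322.25

Subinterval widths: 0.25, 0.25, 1.5, 0.5, 0.25, 0.25.
Left endpoints: 3.5, 3.75, 4, 5.5, 6, 6.25.
f(3.5) = -23.25, f(3.75) = -34.46875, f(4) = -48, f(5.5) = -188.25, f(6) = -262, f(6.25) = -304.78125.
Sum = Σ Δt_i · f(t_i).
Sum = -322.25.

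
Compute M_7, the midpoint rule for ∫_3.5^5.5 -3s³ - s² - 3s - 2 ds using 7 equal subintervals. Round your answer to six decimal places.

-645.352041

Δs = (5.5 − 3.5)/7 = 2/7.
Midpoints: 51/14, 55/14, 59/14, 4.5, 67/14, 71/14, 75/14.
f(51/14) = -469843/2744, f(55/14) = -579303/2744, f(59/14) = -705051/2744, f(4.5) = -309.125, f(67/14) = -1010019/2744, f(71/14) = -1191543/2744, f(75/14) = -1393963/2744.
Sum = Δs · [f(51/14) + f(55/14) + f(59/14) + ...].
Sum ≈ -645.352041.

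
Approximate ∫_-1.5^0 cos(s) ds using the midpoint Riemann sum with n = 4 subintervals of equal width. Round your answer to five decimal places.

Δs = (0 − (-1.5))/4 = 0.375.
Midpoints: -1.3125, -0.9375, -0.5625, -0.1875.
f(-1.3125) ≈ 0.25543, f(-0.9375) ≈ 0.59181, f(-0.5625) ≈ 0.84592, f(-0.1875) ≈ 0.98247.
Sum = Δs · [f(-1.3125) + f(-0.9375) + f(-0.5625) + f(-0.1875)].
Sum ≈ 1.00336.

1.00336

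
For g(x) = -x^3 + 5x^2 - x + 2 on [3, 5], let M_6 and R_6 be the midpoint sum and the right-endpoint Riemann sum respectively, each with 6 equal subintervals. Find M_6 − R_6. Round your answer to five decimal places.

M_6 ≈ 23.4629630.
R_6 ≈ 19.7407407.
M_6 − R_6 ≈ 3.72222.

3.72222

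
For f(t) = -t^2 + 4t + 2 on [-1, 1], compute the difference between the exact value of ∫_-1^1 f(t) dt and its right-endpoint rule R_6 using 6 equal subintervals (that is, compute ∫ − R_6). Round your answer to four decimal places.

Exact integral: ∫_-1^1 f(t) dt ≈ 3.333333.
R_6 ≈ 4.629630.
Error ≈ 3.333333 − 4.629630 ≈ -1.2963.

-1.2963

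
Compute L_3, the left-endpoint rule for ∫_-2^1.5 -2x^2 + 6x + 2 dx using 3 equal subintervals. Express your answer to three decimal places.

Δx = (1.5 − (-2))/3 = 7/6.
Left endpoints: -2, -5/6, 1/3.
f(-2) = -18, f(-5/6) = -79/18, f(1/3) = 34/9.
Sum = Δx · [f(-2) + f(-5/6) + f(1/3)].
Sum ≈ -21.713.

-21.713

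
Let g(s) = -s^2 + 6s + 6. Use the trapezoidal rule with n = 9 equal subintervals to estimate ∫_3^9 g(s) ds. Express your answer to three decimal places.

Δs = (9 − 3)/9 = 2/3.
g(3) = 15, g(11/3) = 131/9, g(13/3) = 119/9, g(5) = 11, g(17/3) = 71/9, g(19/3) = 35/9, g(7) = -1, g(23/3) = -61/9, g(25/3) = -121/9, g(9) = -21.
T_9 = (Δs/2)·[g(s_0) + 2g(s_1) + ... + 2g(s_{8}) + g(s_9)].
Sum ≈ 17.556.

17.556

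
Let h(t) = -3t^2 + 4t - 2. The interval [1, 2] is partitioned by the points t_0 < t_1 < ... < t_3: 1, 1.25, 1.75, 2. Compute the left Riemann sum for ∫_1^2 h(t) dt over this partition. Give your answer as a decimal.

Subinterval widths: 0.25, 0.5, 0.25.
Left endpoints: 1, 1.25, 1.75.
h(1) = -1, h(1.25) = -1.6875, h(1.75) = -4.1875.
Sum = Σ Δt_i · h(t_i).
Sum = -2.140625.

-2.140625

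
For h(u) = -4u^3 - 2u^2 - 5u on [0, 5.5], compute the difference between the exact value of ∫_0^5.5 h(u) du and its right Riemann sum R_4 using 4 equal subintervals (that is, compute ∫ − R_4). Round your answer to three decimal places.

578.689

Exact integral: ∫_0^5.5 h(u) du ≈ -1101.60417.
R_4 = -1680.29296875.
Error ≈ -1101.60417 − (-1680.29296875) ≈ 578.689.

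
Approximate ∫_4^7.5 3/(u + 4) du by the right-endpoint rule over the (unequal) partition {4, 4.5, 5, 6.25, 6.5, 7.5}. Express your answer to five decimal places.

1.04129

Subinterval widths: 0.5, 0.5, 1.25, 0.25, 1.
Right endpoints: 4.5, 5, 6.25, 6.5, 7.5.
f(4.5) = 6/17, f(5) = 1/3, f(6.25) = 12/41, f(6.5) = 2/7, f(7.5) = 6/23.
Sum = Σ Δu_i · f(u_i).
Sum ≈ 1.04129.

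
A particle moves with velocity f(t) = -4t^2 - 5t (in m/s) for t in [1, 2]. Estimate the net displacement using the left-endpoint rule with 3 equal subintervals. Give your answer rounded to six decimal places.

Δt = (2 − 1)/3 = 1/3.
Left endpoints: 1, 4/3, 5/3.
f(1) = -9, f(4/3) = -124/9, f(5/3) = -175/9.
Sum = Δt · [f(1) + f(4/3) + f(5/3)].
Sum ≈ -14.074074.

-14.074074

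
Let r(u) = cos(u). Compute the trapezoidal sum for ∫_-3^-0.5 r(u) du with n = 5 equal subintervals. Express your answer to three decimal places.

-0.331

Δu = (-0.5 − (-3))/5 = 0.5.
r(-3) ≈ -0.990, r(-2.5) ≈ -0.801, r(-2) ≈ -0.416, r(-1.5) ≈ 0.071, r(-1) ≈ 0.540, r(-0.5) ≈ 0.878.
T_5 = (Δu/2)·[r(u_0) + 2r(u_1) + ... + 2r(u_{4}) + r(u_5)].
Sum ≈ -0.331.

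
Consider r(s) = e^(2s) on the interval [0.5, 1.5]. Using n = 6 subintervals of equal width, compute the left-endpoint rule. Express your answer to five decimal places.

Δs = (1.5 − 0.5)/6 = 1/6.
Left endpoints: 0.5, 2/3, 5/6, 1, 7/6, 4/3.
r(0.5) ≈ 2.71828, r(2/3) ≈ 3.79367, r(5/6) ≈ 5.29449, r(1) ≈ 7.38906, r(7/6) ≈ 10.31226, r(4/3) ≈ 14.39192.
Sum = Δs · [r(0.5) + r(2/3) + r(5/6) + ...].
Sum ≈ 7.31661.

7.31661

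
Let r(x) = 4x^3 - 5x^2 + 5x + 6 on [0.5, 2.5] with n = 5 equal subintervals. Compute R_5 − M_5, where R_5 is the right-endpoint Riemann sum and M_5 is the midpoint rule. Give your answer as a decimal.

R_5 = 49.26.
M_5 = 39.82.
R_5 − M_5 = 9.44.

9.44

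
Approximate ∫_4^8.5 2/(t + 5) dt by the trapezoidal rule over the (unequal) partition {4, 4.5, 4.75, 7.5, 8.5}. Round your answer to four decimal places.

0.8163

Subinterval widths: 0.5, 0.25, 2.75, 1.
f(4) = 2/9, f(4.5) = 4/19, f(4.75) = 8/39, f(7.5) = 0.16, f(8.5) = 4/27.
On each subinterval the trapezoid contributes (Δt_i/2)·[f(t_{i-1}) + f(t_i)].
Sum ≈ 0.8163.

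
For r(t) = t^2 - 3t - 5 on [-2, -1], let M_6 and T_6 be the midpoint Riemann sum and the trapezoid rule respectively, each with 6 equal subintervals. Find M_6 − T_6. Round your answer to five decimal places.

-0.00694

M_6 ≈ 1.8310185.
T_6 ≈ 1.8379630.
M_6 − T_6 ≈ -0.00694.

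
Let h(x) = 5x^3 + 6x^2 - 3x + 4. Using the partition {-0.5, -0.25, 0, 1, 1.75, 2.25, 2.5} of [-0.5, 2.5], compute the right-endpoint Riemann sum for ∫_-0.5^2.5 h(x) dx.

Subinterval widths: 0.25, 0.25, 1, 0.75, 0.5, 0.25.
Right endpoints: -0.25, 0, 1, 1.75, 2.25, 2.5.
h(-0.25) = 5.046875, h(0) = 4, h(1) = 12, h(1.75) = 43.921875, h(2.25) = 84.578125, h(2.5) = 112.125.
Sum = Σ Δx_i · h(x_i).
Sum = 117.5234375.

117.5234375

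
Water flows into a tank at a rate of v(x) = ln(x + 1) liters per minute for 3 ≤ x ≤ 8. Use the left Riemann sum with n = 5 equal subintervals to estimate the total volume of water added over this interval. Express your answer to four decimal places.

8.8128

Δx = (8 − 3)/5 = 1.
Left endpoints: 3, 4, 5, 6, 7.
v(3) ≈ 1.3863, v(4) ≈ 1.6094, v(5) ≈ 1.7918, v(6) ≈ 1.9459, v(7) ≈ 2.0794.
Sum = Δx · [v(3) + v(4) + v(5) + v(6) + v(7)].
Sum ≈ 8.8128.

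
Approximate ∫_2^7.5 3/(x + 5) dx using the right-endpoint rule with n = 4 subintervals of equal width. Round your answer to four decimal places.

1.6164

Δx = (7.5 − 2)/4 = 1.375.
Right endpoints: 3.375, 4.75, 6.125, 7.5.
f(3.375) = 24/67, f(4.75) = 4/13, f(6.125) = 24/89, f(7.5) = 0.24.
Sum = Δx · [f(3.375) + f(4.75) + f(6.125) + f(7.5)].
Sum ≈ 1.6164.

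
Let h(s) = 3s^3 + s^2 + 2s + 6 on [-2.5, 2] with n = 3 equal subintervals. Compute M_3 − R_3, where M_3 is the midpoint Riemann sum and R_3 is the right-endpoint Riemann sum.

M_3 = 16.3828125.
R_3 = 71.4375.
M_3 − R_3 = -55.0546875.

-55.0546875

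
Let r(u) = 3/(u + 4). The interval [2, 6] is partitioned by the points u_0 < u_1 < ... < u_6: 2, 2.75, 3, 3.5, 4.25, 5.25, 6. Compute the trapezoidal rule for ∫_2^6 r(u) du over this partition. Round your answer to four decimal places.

1.5349

Subinterval widths: 0.75, 0.25, 0.5, 0.75, 1, 0.75.
r(2) = 0.5, r(2.75) = 4/9, r(3) = 3/7, r(3.5) = 0.4, r(4.25) = 4/11, r(5.25) = 12/37, r(6) = 0.3.
On each subinterval the trapezoid contributes (Δu_i/2)·[r(u_{i-1}) + r(u_i)].
Sum ≈ 1.5349.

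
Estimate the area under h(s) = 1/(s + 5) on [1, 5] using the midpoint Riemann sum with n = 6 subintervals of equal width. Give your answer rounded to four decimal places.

Δs = (5 − 1)/6 = 2/3.
Midpoints: 4/3, 2, 8/3, 10/3, 4, 14/3.
h(4/3) = 3/19, h(2) = 1/7, h(8/3) = 3/23, h(10/3) = 0.12, h(4) = 1/9, h(14/3) = 3/29.
Sum = Δs · [h(4/3) + h(2) + h(8/3) + ...].
Sum ≈ 0.5105.

0.5105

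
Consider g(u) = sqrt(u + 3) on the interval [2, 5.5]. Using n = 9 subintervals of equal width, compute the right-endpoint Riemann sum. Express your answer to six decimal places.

Δu = (5.5 − 2)/9 = 7/18.
Right endpoints: 43/18, 25/9, 19/6, 32/9, 71/18, 13/3, 85/18, 46/9, 5.5.
g(43/18) ≈ 2.321398, g(25/9) ≈ 2.403701, g(19/6) ≈ 2.483277, g(32/9) ≈ 2.560382, g(71/18) ≈ 2.635231, g(13/3) ≈ 2.708013, g(85/18) ≈ 2.778889, g(46/9) ≈ 2.848001, g(5.5) ≈ 2.915476.
Sum = Δu · [g(43/18) + g(25/9) + g(19/6) + ...].
Sum ≈ 9.198921.

9.198921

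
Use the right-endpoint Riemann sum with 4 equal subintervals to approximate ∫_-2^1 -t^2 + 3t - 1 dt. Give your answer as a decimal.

-6.28125

Δt = (1 − (-2))/4 = 0.75.
Right endpoints: -1.25, -0.5, 0.25, 1.
f(-1.25) = -6.3125, f(-0.5) = -2.75, f(0.25) = -0.3125, f(1) = 1.
Sum = Δt · [f(-1.25) + f(-0.5) + f(0.25) + f(1)].
Sum = -6.28125.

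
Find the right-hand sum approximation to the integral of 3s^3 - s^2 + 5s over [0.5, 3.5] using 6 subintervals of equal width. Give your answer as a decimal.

Δs = (3.5 − 0.5)/6 = 0.5.
Right endpoints: 1, 1.5, 2, 2.5, 3, 3.5.
f(1) = 7, f(1.5) = 15.375, f(2) = 30, f(2.5) = 53.125, f(3) = 87, f(3.5) = 133.875.
Sum = Δs · [f(1) + f(1.5) + f(2) + ...].
Sum = 163.1875.

163.1875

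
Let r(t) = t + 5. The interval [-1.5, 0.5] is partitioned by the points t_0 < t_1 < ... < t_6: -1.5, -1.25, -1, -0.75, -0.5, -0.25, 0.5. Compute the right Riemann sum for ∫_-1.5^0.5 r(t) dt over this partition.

9.4375

Subinterval widths: 0.25, 0.25, 0.25, 0.25, 0.25, 0.75.
Right endpoints: -1.25, -1, -0.75, -0.5, -0.25, 0.5.
r(-1.25) = 3.75, r(-1) = 4, r(-0.75) = 4.25, r(-0.5) = 4.5, r(-0.25) = 4.75, r(0.5) = 5.5.
Sum = Σ Δt_i · r(t_i).
Sum = 9.4375.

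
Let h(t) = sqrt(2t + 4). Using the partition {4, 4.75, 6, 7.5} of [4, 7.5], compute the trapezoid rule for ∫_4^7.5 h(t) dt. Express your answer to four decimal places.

Subinterval widths: 0.75, 1.25, 1.5.
h(4) ≈ 3.4641, h(4.75) ≈ 3.6742, h(6) ≈ 4.0000, h(7.5) ≈ 4.3589.
On each subinterval the trapezoid contributes (Δt_i/2)·[h(t_{i-1}) + h(t_i)].
Sum ≈ 13.7424.

13.7424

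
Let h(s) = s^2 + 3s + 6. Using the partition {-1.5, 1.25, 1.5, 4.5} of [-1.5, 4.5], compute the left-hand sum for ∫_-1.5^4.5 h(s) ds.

Subinterval widths: 2.75, 0.25, 3.
Left endpoints: -1.5, 1.25, 1.5.
h(-1.5) = 3.75, h(1.25) = 11.3125, h(1.5) = 12.75.
Sum = Σ Δs_i · h(s_i).
Sum = 51.390625.

51.390625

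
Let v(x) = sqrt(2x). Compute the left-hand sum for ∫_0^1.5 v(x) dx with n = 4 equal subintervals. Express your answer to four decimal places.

1.3465

Δx = (1.5 − 0)/4 = 0.375.
Left endpoints: 0, 0.375, 0.75, 1.125.
v(0) ≈ 0.0000, v(0.375) ≈ 0.8660, v(0.75) ≈ 1.2247, v(1.125) ≈ 1.5000.
Sum = Δx · [v(0) + v(0.375) + v(0.75) + v(1.125)].
Sum ≈ 1.3465.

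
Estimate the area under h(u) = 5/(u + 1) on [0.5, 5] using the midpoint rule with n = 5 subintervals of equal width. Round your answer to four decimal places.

Δu = (5 − 0.5)/5 = 0.9.
Midpoints: 0.95, 1.85, 2.75, 3.65, 4.55.
h(0.95) = 100/39, h(1.85) = 100/57, h(2.75) = 4/3, h(3.65) = 100/93, h(4.55) = 100/111.
Sum = Δu · [h(0.95) + h(1.85) + h(2.75) + h(3.65) + h(4.55)].
Sum ≈ 6.8652.

6.8652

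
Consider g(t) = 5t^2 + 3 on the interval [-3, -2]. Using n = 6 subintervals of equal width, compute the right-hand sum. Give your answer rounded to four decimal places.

32.6065

Δt = (-2 − (-3))/6 = 1/6.
Right endpoints: -17/6, -8/3, -2.5, -7/3, -13/6, -2.
g(-17/6) = 1553/36, g(-8/3) = 347/9, g(-2.5) = 34.25, g(-7/3) = 272/9, g(-13/6) = 953/36, g(-2) = 23.
Sum = Δt · [g(-17/6) + g(-8/3) + g(-2.5) + ...].
Sum ≈ 32.6065.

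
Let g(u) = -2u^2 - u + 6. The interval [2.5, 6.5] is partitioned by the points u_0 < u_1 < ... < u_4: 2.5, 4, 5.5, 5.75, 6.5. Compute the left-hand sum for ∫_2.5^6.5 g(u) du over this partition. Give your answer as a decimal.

-122.90625

Subinterval widths: 1.5, 1.5, 0.25, 0.75.
Left endpoints: 2.5, 4, 5.5, 5.75.
g(2.5) = -9, g(4) = -30, g(5.5) = -60, g(5.75) = -65.875.
Sum = Σ Δu_i · g(u_i).
Sum = -122.90625.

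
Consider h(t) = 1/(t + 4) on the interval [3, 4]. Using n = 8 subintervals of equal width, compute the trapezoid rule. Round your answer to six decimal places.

0.133538

Δt = (4 − 3)/8 = 0.125.
h(3) = 1/7, h(3.125) = 8/57, h(3.25) = 4/29, h(3.375) = 8/59, h(3.5) = 2/15, h(3.625) = 8/61, h(3.75) = 4/31, h(3.875) = 8/63, h(4) = 0.125.
T_8 = (Δt/2)·[h(t_0) + 2h(t_1) + ... + 2h(t_{7}) + h(t_8)].
Sum ≈ 0.133538.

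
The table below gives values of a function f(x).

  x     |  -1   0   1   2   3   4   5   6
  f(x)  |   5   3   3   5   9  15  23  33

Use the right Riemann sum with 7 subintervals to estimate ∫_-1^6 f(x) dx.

91

Δx = 1.
Sum = 1·[3 + 3 + 5 + 9 + 15 + 23 + 33] = 91.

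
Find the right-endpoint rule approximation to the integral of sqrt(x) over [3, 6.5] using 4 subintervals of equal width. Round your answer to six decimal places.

7.935523

Δx = (6.5 − 3)/4 = 0.875.
Right endpoints: 3.875, 4.75, 5.625, 6.5.
f(3.875) ≈ 1.968502, f(4.75) ≈ 2.179449, f(5.625) ≈ 2.371708, f(6.5) ≈ 2.549510.
Sum = Δx · [f(3.875) + f(4.75) + f(5.625) + f(6.5)].
Sum ≈ 7.935523.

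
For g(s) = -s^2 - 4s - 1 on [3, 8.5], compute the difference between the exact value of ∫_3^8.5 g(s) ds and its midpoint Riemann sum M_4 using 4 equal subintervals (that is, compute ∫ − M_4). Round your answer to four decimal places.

Exact integral: ∫_3^8.5 g(s) ds ≈ -327.708333.
M_4 ≈ -326.841797.
Error ≈ -327.708333 − (-326.841797) ≈ -0.8665.

-0.8665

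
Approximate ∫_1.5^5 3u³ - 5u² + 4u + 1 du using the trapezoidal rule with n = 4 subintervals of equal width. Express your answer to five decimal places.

322.07520

Δu = (5 − 1.5)/4 = 0.875.
f(1.5) = 5.875, f(2.375) = 11513/512, f(3.25) = 64.171875, f(4.125) = 73211/512, f(5) = 271.
T_4 = (Δu/2)·[f(u_0) + 2f(u_1) + 2f(u_2) + 2f(u_3) + f(u_4)].
Sum ≈ 322.07520.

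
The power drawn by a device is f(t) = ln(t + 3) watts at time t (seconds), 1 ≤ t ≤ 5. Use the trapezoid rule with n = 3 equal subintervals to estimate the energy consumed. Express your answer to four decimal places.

Δt = (5 − 1)/3 = 4/3.
f(1) ≈ 1.3863, f(7/3) ≈ 1.6740, f(11/3) ≈ 1.8971, f(5) ≈ 2.0794.
T_3 = (Δt/2)·[f(t_0) + 2f(t_1) + 2f(t_2) + f(t_3)].
Sum ≈ 7.0720.

7.0720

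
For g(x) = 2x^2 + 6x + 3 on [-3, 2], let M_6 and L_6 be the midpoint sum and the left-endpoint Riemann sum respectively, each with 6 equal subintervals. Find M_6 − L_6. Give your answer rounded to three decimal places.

6.597

M_6 ≈ 22.75463.
L_6 ≈ 16.15741.
M_6 − L_6 ≈ 6.597.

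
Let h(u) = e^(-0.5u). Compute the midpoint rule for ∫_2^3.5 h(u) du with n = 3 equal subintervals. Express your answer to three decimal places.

Δu = (3.5 − 2)/3 = 0.5.
Midpoints: 2.25, 2.75, 3.25.
h(2.25) ≈ 0.325, h(2.75) ≈ 0.253, h(3.25) ≈ 0.197.
Sum = Δu · [h(2.25) + h(2.75) + h(3.25)].
Sum ≈ 0.387.

0.387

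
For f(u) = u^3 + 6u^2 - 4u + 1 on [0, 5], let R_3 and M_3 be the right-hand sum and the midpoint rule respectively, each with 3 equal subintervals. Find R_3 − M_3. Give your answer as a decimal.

259.375

R_3 = 605.
M_3 = 345.625.
R_3 − M_3 = 259.375.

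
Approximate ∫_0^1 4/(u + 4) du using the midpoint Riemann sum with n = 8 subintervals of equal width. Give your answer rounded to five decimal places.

Δu = (1 − 0)/8 = 0.125.
Midpoints: 0.0625, 0.1875, 0.3125, 0.4375, 0.5625, 0.6875, 0.8125, 0.9375.
f(0.0625) = 64/65, f(0.1875) = 64/67, f(0.3125) = 64/69, f(0.4375) = 64/71, f(0.5625) = 64/73, f(0.6875) = 64/75, f(0.8125) = 64/77, f(0.9375) = 64/79.
Sum = Δu · [f(0.0625) + f(0.1875) + f(0.3125) + ...].
Sum ≈ 0.89252.

0.89252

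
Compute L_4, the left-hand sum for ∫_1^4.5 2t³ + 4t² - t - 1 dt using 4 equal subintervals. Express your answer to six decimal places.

209.712891

Δt = (4.5 − 1)/4 = 0.875.
Left endpoints: 1, 1.875, 2.75, 3.625.
f(1) = 4, f(1.875) = 24.37109375, f(2.75) = 68.09375, f(3.625) = 143.20703125.
Sum = Δt · [f(1) + f(1.875) + f(2.75) + f(3.625)].
Sum ≈ 209.712891.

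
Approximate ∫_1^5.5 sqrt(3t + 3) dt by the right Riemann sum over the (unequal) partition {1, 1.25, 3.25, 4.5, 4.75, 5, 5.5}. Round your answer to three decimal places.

17.175

Subinterval widths: 0.25, 2, 1.25, 0.25, 0.25, 0.5.
Right endpoints: 1.25, 3.25, 4.5, 4.75, 5, 5.5.
f(1.25) ≈ 2.598, f(3.25) ≈ 3.571, f(4.5) ≈ 4.062, f(4.75) ≈ 4.153, f(5) ≈ 4.243, f(5.5) ≈ 4.416.
Sum = Σ Δt_i · f(t_i).
Sum ≈ 17.175.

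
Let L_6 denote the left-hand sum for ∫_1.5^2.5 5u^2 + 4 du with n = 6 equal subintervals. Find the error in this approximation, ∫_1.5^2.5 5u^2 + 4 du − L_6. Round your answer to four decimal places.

1.6435

Exact integral: ∫_1.5^2.5 f(u) du ≈ 24.416667.
L_6 ≈ 22.773148.
Error ≈ 24.416667 − 22.773148 ≈ 1.6435.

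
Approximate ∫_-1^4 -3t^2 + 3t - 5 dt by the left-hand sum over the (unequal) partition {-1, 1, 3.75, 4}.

-44.734375

Subinterval widths: 2, 2.75, 0.25.
Left endpoints: -1, 1, 3.75.
f(-1) = -11, f(1) = -5, f(3.75) = -35.9375.
Sum = Σ Δt_i · f(t_i).
Sum = -44.734375.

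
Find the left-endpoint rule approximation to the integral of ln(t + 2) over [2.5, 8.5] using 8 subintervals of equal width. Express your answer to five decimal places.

11.59741

Δt = (8.5 − 2.5)/8 = 0.75.
Left endpoints: 2.5, 3.25, 4, 4.75, 5.5, 6.25, 7, 7.75.
f(2.5) ≈ 1.50408, f(3.25) ≈ 1.65823, f(4) ≈ 1.79176, f(4.75) ≈ 1.90954, f(5.5) ≈ 2.01490, f(6.25) ≈ 2.11021, f(7) ≈ 2.19722, f(7.75) ≈ 2.27727.
Sum = Δt · [f(2.5) + f(3.25) + f(4) + ...].
Sum ≈ 11.59741.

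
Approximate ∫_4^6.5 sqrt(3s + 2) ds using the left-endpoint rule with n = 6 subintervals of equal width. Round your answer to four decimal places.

Δs = (6.5 − 4)/6 = 5/12.
Left endpoints: 4, 53/12, 29/6, 5.25, 17/3, 73/12.
f(4) ≈ 3.7417, f(53/12) ≈ 3.9051, f(29/6) ≈ 4.0620, f(5.25) ≈ 4.2131, f(17/3) ≈ 4.3589, f(73/12) ≈ 4.5000.
Sum = Δs · [f(4) + f(53/12) + f(29/6) + ...].
Sum ≈ 10.3253.

10.3253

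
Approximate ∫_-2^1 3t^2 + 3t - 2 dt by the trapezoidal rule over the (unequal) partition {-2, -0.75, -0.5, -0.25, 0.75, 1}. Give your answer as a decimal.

Subinterval widths: 1.25, 0.25, 0.25, 1, 0.25.
f(-2) = 4, f(-0.75) = -2.5625, f(-0.5) = -2.75, f(-0.25) = -2.5625, f(0.75) = 1.9375, f(1) = 4.
On each subinterval the trapezoid contributes (Δt_i/2)·[f(t_{i-1}) + f(t_i)].
Sum = 0.

0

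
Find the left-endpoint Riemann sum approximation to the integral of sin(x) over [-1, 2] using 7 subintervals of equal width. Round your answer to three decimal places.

Δx = (2 − (-1))/7 = 3/7.
Left endpoints: -1, -4/7, -1/7, 2/7, 5/7, 8/7, 11/7.
f(-1) ≈ -0.841, f(-4/7) ≈ -0.541, f(-1/7) ≈ -0.142, f(2/7) ≈ 0.282, f(5/7) ≈ 0.655, f(8/7) ≈ 0.910, f(11/7) ≈ 1.000.
Sum = Δx · [f(-1) + f(-4/7) + f(-1/7) + ...].
Sum ≈ 0.567.

0.567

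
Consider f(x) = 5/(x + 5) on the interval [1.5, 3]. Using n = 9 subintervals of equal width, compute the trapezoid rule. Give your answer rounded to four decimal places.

Δx = (3 − 1.5)/9 = 1/6.
f(1.5) = 10/13, f(5/3) = 0.75, f(11/6) = 30/41, f(2) = 5/7, f(13/6) = 30/43, f(7/3) = 15/22, f(2.5) = 2/3, f(8/3) = 15/23, f(17/6) = 30/47, f(3) = 0.625.
T_9 = (Δx/2)·[f(x_0) + 2f(x_1) + ... + 2f(x_{8}) + f(x_9)].
Sum ≈ 1.0383.

1.0383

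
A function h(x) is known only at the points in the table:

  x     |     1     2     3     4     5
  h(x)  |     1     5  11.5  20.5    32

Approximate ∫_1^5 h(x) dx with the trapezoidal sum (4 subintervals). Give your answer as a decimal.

Δx = 1.
T_4 = (1/2)·[1 + 2·5 + 2·11.5 + 2·20.5 + 32] = 53.5.

53.5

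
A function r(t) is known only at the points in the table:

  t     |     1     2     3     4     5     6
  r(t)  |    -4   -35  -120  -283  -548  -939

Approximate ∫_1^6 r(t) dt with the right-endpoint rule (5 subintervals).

-1925

Δt = 1.
Sum = 1·[(-35) + (-120) + (-283) + (-548) + (-939)] = -1925.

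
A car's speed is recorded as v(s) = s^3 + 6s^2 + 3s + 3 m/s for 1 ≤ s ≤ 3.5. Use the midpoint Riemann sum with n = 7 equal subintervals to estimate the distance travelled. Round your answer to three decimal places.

145.052

Δs = (3.5 − 1)/7 = 5/14.
Midpoints: 33/28, 43/28, 53/28, 2.25, 73/28, 83/28, 93/28.
v(33/28) = 362361/21952, v(43/28) = 557131/21952, v(53/28) = 811301/21952, v(2.25) = 51.515625, v(73/28) = 1521841/21952, v(83/28) = 1990211/21952, v(93/28) = 2541981/21952.
Sum = Δs · [v(33/28) + v(43/28) + v(53/28) + ...].
Sum ≈ 145.052.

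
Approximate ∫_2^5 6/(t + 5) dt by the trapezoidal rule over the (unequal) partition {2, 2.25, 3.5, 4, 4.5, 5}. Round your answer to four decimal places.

Subinterval widths: 0.25, 1.25, 0.5, 0.5, 0.5.
f(2) = 6/7, f(2.25) = 24/29, f(3.5) = 12/17, f(4) = 2/3, f(4.5) = 12/19, f(5) = 0.6.
On each subinterval the trapezoid contributes (Δt_i/2)·[f(t_{i-1}) + f(t_i)].
Sum ≈ 2.1446.

2.1446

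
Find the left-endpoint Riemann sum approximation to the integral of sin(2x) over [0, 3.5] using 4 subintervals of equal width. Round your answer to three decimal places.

-0.198

Δx = (3.5 − 0)/4 = 0.875.
Left endpoints: 0, 0.875, 1.75, 2.625.
f(0) ≈ 0.000, f(0.875) ≈ 0.984, f(1.75) ≈ -0.351, f(2.625) ≈ -0.859.
Sum = Δx · [f(0) + f(0.875) + f(1.75) + f(2.625)].
Sum ≈ -0.198.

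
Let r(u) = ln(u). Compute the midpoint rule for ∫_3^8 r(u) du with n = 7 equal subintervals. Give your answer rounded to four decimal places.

Δu = (8 − 3)/7 = 5/7.
Midpoints: 47/14, 57/14, 67/14, 5.5, 87/14, 97/14, 107/14.
r(47/14) ≈ 1.2111, r(57/14) ≈ 1.4040, r(67/14) ≈ 1.5656, r(5.5) ≈ 1.7047, r(87/14) ≈ 1.8269, r(97/14) ≈ 1.9357, r(107/14) ≈ 2.0338.
Sum = Δu · [r(47/14) + r(57/14) + r(67/14) + ...].
Sum ≈ 8.3441.

8.3441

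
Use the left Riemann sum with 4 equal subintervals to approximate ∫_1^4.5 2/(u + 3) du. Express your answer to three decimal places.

Δu = (4.5 − 1)/4 = 0.875.
Left endpoints: 1, 1.875, 2.75, 3.625.
f(1) = 0.5, f(1.875) = 16/39, f(2.75) = 8/23, f(3.625) = 16/53.
Sum = Δu · [f(1) + f(1.875) + f(2.75) + f(3.625)].
Sum ≈ 1.365.

1.365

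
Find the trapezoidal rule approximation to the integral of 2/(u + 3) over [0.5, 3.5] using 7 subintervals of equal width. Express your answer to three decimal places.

Δu = (3.5 − 0.5)/7 = 3/7.
f(0.5) = 4/7, f(13/14) = 28/55, f(19/14) = 28/61, f(25/14) = 28/67, f(31/14) = 28/73, f(37/14) = 28/79, f(43/14) = 28/85, f(3.5) = 4/13.
T_7 = (Δu/2)·[f(u_0) + 2f(u_1) + ... + 2f(u_{6}) + f(u_7)].
Sum ≈ 1.240.

1.240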